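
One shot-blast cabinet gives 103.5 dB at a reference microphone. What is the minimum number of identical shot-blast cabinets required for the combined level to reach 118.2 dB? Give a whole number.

30

Need L₁ + 10·log₁₀ N ≥ 118.2, i.e. log₁₀ N ≥ 1.47.
N ≥ 10^(14.7/10) = 29.512, so N = 30.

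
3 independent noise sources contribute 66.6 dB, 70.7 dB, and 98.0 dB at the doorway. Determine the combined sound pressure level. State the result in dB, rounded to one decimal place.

Incoherent sources combine by intensity addition: L_total = 10·log₁₀(Σ 10^(L_i/10)).
Σ 10^(L/10) = 10^(66.6/10) + 10^(70.7/10) + 10^(98.0/10) = 6.326e+09.
L_total = 10·log₁₀(6.326e+09) = 98.01 dB.

98.0 dB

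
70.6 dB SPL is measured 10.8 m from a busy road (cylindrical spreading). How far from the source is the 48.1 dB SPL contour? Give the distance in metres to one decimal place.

For a line source L₁ − L₂ = 10·log₁₀(r₂/r₁), so r₂ = r₁·10^((L₁−L₂)/10).
r₂ = 10.8·10^((70.6−48.1)/10) = 10.8·10^(22.5/10) = 1920.54 m.

1920.5 m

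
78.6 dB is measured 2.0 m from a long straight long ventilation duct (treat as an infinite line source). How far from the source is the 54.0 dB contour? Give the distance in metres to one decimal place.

Line-source spreading drops the level by 10·log₁₀(r₂/r₁); inverting, r₂/r₁ = 10^(ΔL/10).
r₂ = 2.0·10^((78.6−54.0)/10) = 2.0·10^(24.6/10) = 576.81 m.

576.8 m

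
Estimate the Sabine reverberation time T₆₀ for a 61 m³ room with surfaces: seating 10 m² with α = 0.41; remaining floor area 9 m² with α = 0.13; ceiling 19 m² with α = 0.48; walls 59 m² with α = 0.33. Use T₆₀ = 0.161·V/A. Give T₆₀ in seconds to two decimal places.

0.29 s

Total absorption A = 10·0.41 + 9·0.13 + 19·0.48 + 59·0.33 = 33.86 m² sabins.
T₆₀ = 0.161·V/A = 0.161·61/33.86 = 0.290 s.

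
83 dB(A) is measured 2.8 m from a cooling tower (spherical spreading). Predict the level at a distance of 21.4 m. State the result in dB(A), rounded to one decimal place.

65.3 dB(A)

Spherical spreading from a point source gives a 20·log₁₀(r₂/r₁) drop.
L₂ = 83 − 20·log₁₀(21.4/2.8) = 83 − 17.665 = 65.33 dB(A).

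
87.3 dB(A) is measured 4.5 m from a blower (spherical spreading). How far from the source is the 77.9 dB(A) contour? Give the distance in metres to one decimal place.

Point-source spreading drops the level by 20·log₁₀(r₂/r₁); inverting, r₂/r₁ = 10^(ΔL/20).
r₂ = 4.5·10^((87.3−77.9)/20) = 4.5·10^(9.4/20) = 13.28 m.

13.3 m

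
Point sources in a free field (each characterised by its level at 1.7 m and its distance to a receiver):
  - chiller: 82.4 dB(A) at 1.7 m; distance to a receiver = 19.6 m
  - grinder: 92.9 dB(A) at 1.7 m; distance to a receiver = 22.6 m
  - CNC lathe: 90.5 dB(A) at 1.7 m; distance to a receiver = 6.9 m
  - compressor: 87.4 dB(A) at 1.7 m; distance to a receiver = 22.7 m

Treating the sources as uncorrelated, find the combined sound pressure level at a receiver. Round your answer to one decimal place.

Propagate each source to the receiver with L = L_ref − 20·log₁₀(r/r_ref), then add intensities.
chiller: 82.4 − 20·log₁₀(19.6/1.7) = 82.4 − 21.24 = 61.16 dB(A).
grinder: 92.9 − 20·log₁₀(22.6/1.7) = 92.9 − 22.47 = 70.43 dB(A).
CNC lathe: 90.5 − 20·log₁₀(6.9/1.7) = 90.5 − 12.17 = 78.33 dB(A).
compressor: 87.4 − 20·log₁₀(22.7/1.7) = 87.4 − 22.51 = 64.89 dB(A).
Σ 10^(L/10) = 8.353e+07 → L_total = 10·log₁₀(8.353e+07) = 79.22 dB(A).

79.2 dB(A)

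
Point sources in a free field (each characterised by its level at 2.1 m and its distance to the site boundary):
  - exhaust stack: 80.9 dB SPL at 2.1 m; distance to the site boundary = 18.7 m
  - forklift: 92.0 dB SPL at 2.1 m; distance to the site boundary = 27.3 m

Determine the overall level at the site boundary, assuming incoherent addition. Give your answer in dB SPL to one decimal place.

First find each source's level at the receiver (point-source: −20·log₁₀(r/r_ref)), then combine on an intensity basis.
exhaust stack: 80.9 − 20·log₁₀(18.7/2.1) = 80.9 − 18.99 = 61.91 dB SPL.
forklift: 92.0 − 20·log₁₀(27.3/2.1) = 92.0 − 22.28 = 69.72 dB SPL.
Σ 10^(L/10) = 1.093e+07 → L_total = 10·log₁₀(1.093e+07) = 70.39 dB SPL.

70.4 dB SPL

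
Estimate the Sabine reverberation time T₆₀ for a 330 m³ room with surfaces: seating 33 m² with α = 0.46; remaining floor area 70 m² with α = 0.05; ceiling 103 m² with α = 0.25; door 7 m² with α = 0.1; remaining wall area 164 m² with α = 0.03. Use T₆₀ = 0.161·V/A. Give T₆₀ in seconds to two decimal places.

1.06 s

A = Σ Sᵢαᵢ = 33·0.46 + 70·0.05 + 103·0.25 + 7·0.1 + 164·0.03 = 50.05 m².
T₆₀ = 0.161·V/A = 0.161·330/50.05 = 1.062 s.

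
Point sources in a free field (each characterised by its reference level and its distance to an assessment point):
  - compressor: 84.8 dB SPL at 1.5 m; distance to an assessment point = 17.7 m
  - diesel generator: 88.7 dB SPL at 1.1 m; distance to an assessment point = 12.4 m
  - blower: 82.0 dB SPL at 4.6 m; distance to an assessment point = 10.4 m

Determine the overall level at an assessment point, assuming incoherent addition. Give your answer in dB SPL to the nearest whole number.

First find each source's level at the receiver (point-source: −20·log₁₀(r/r_ref)), then combine on an intensity basis.
compressor: 84.8 − 20·log₁₀(17.7/1.5) = 84.8 − 21.44 = 63.36 dB SPL.
diesel generator: 88.7 − 20·log₁₀(12.4/1.1) = 88.7 − 21.04 = 67.66 dB SPL.
blower: 82.0 − 20·log₁₀(10.4/4.6) = 82.0 − 7.09 = 74.91 dB SPL.
Σ 10^(L/10) = 3.901e+07 → L_total = 10·log₁₀(3.901e+07) = 75.91 dB SPL.

76 dB SPL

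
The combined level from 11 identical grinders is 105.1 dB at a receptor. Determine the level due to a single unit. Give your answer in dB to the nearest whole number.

95 dB

11 equal contributions raise the level by 10·log₁₀ 11 = 10.414 dB, so each unit alone gives 105.1 − 10.414.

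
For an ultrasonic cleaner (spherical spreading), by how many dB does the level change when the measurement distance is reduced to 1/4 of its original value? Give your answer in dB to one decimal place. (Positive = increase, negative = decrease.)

+12.0 dB

Point-source spreading: ΔL = −20·log₁₀(r₂/r₁).
ΔL = −20·log₁₀(0.25) = +12.04 dB.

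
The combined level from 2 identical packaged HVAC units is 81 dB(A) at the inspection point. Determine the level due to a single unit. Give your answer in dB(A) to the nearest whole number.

78 dB(A)

2 equal contributions raise the level by 10·log₁₀ 2 = 3.010 dB, so each unit alone gives 81 − 3.010.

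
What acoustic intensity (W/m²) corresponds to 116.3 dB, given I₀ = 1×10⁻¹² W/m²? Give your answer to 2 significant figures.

I/I₀ = 10^(116.3/10) = 4.266e+11, so I = 4.266e+11 × 10⁻¹² W/m².

0.43 W/m²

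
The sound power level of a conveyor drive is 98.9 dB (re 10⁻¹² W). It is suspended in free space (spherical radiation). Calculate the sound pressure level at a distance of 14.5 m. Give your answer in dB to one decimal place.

Free-field spherical radiation: L_p = L_w − 10·log₁₀(4π·r²), r = 14.5 m.
4π·r² = 2642 m², 10·log₁₀ of that is 34.219 dB.
L_p = 98.9 − 34.219 = 64.68 dB.

64.7 dB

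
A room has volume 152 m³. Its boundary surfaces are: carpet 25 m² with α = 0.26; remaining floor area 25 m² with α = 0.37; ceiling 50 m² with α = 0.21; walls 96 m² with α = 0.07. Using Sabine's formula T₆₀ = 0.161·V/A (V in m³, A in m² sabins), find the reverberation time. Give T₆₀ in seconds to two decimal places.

0.74 s

Summing Sᵢαᵢ: 25·0.26 + 25·0.37 + 50·0.21 + 96·0.07 = 32.97 m².
T₆₀ = 0.161 × 152 / 32.97 = 0.742 s.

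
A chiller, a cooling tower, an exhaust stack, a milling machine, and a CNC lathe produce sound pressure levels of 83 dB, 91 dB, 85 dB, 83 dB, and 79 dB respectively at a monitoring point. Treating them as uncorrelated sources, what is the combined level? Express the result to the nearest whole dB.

93 dB

Incoherent sources combine by intensity addition: L_total = 10·log₁₀(Σ 10^(L_i/10)).
Σ 10^(L/10) = 10^(83/10) + 10^(91/10) + 10^(85/10) + 10^(83/10) + 10^(79/10) = 2.054e+09.
L_total = 10·log₁₀(2.054e+09) = 93.13 dB.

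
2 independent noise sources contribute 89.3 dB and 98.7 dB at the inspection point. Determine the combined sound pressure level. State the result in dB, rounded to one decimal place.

For uncorrelated sources the intensities add, so convert each level to linear form, sum, and take 10·log₁₀ of the total.
Σ 10^(L/10) = 10^(89.3/10) + 10^(98.7/10) = 8.264e+09.
L_total = 10·log₁₀(8.264e+09) = 99.17 dB.

99.2 dB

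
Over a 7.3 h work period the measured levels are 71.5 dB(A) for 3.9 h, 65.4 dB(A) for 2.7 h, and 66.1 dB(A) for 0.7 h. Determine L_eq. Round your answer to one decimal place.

69.6 dB(A)

The energy average is taken in the linear domain: L_eq = 10·log₁₀[(Σ tᵢ·10^(Lᵢ/10))/T], T = 7.3 h.
Σ tᵢ·10^(Lᵢ/10) = 3.9·10^(71.5/10) + 2.7·10^(65.4/10) + 0.7·10^(66.1/10) = 6.730e+07.
L_eq = 10·log₁₀(6.730e+07/7.3) = 69.65 dB(A).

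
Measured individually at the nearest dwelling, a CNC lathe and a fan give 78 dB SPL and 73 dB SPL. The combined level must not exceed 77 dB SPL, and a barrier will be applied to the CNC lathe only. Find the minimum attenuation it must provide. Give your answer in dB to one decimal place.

Fixed contribution from the other source: Σ 10^(L/10) = 10^(73/10) = 1.995e+07 (73.00 dB SPL).
The limit corresponds to 10^(77/10) = 5.012e+07; subtracting the fixed part leaves 3.017e+07 for the CNC lathe, i.e. 74.80 dB SPL.
Required insertion loss = 78 − 74.80 = 3.20 dB.

3.2 dB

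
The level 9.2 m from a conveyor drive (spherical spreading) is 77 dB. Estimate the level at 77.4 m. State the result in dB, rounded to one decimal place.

Spherical spreading from a point source gives a 20·log₁₀(r₂/r₁) drop.
L₂ = 77 − 20·log₁₀(77.4/9.2) = 77 − 18.499 = 58.50 dB.

58.5 dB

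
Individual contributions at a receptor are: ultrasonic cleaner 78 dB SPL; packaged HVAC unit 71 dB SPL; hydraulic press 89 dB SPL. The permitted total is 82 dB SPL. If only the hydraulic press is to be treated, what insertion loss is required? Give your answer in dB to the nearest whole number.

10 dB

Fixed contribution from the other sources: Σ 10^(L/10) = 10^(78/10) + 10^(71/10) = 7.568e+07 (78.79 dB SPL).
The limit corresponds to 10^(82/10) = 1.585e+08; subtracting the fixed part leaves 8.280e+07 for the hydraulic press, i.e. 79.18 dB SPL.
Required insertion loss = 89 − 79.18 = 9.82 dB.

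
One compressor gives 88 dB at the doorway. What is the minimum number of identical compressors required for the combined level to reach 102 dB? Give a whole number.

26

The shortfall is 102 − 88 = 14.0 dB, and N units add 10·log₁₀ N, so need 10·log₁₀ N ≥ 14.0.
N ≥ 10^(14.0/10) = 25.119, so N = 26.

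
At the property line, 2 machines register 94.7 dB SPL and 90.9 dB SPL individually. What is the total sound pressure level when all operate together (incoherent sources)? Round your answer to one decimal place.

96.2 dB SPL

For uncorrelated sources the intensities add, so convert each level to linear form, sum, and take 10·log₁₀ of the total.
Σ 10^(L/10) = 10^(94.7/10) + 10^(90.9/10) = 4.181e+09.
L_total = 10·log₁₀(4.181e+09) = 96.21 dB SPL.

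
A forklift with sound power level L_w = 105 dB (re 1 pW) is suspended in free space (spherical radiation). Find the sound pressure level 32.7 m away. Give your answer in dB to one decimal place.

L_p = L_w − 10·log₁₀(4π·r²) with r = 32.7 m.
4π·r² = 1.344e+04 m², 10·log₁₀ of that is 41.283 dB.
L_p = 105 − 41.283 = 63.72 dB.

63.7 dB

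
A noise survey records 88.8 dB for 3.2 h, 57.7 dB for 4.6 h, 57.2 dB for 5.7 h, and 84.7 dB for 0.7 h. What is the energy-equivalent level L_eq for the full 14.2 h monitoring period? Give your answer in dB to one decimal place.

The energy average is taken in the linear domain: L_eq = 10·log₁₀[(Σ tᵢ·10^(Lᵢ/10))/T], T = 14.2 h.
Σ tᵢ·10^(Lᵢ/10) = 3.2·10^(88.8/10) + 4.6·10^(57.7/10) + 5.7·10^(57.2/10) + 0.7·10^(84.7/10) = 2.640e+09.
L_eq = 10·log₁₀(2.640e+09/14.2) = 82.69 dB.

82.7 dB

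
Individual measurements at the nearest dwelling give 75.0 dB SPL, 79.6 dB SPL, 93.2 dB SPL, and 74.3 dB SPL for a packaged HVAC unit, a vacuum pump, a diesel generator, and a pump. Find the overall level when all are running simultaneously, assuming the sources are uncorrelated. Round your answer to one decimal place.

93.5 dB SPL

For uncorrelated sources the intensities add, so convert each level to linear form, sum, and take 10·log₁₀ of the total.
Σ 10^(L/10) = 10^(75.0/10) + 10^(79.6/10) + 10^(93.2/10) + 10^(74.3/10) = 2.239e+09.
L_total = 10·log₁₀(2.239e+09) = 93.50 dB SPL.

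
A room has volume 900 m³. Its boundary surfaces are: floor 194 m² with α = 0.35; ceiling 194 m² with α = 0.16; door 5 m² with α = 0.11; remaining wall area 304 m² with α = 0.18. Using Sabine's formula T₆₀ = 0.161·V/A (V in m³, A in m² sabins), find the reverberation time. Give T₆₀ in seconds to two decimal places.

Total absorption A = 194·0.35 + 194·0.16 + 5·0.11 + 304·0.18 = 154.21 m² sabins.
T₆₀ = 0.161 × 900 / 154.21 = 0.940 s.

0.94 s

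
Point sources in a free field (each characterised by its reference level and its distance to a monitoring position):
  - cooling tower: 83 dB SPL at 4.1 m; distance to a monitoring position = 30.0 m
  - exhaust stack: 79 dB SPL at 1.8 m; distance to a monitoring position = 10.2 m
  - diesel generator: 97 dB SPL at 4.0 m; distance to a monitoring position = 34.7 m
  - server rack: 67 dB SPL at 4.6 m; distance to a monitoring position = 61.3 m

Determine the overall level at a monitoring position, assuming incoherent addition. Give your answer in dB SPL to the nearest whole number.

79 dB SPL

First find each source's level at the receiver (point-source: −20·log₁₀(r/r_ref)), then combine on an intensity basis.
cooling tower: 83 − 20·log₁₀(30.0/4.1) = 83 − 17.29 = 65.71 dB SPL.
exhaust stack: 79 − 20·log₁₀(10.2/1.8) = 79 − 15.07 = 63.93 dB SPL.
diesel generator: 97 − 20·log₁₀(34.7/4.0) = 97 − 18.77 = 78.23 dB SPL.
server rack: 67 − 20·log₁₀(61.3/4.6) = 67 − 22.49 = 44.51 dB SPL.
Σ 10^(L/10) = 7.283e+07 → L_total = 10·log₁₀(7.283e+07) = 78.62 dB SPL.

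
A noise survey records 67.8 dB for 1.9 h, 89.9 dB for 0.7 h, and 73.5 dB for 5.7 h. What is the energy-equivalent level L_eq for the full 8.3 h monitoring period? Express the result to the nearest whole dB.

L_eq = 10·log₁₀[(1/T)·Σ tᵢ·10^(Lᵢ/10)] with T = 8.3 h.
Σ tᵢ·10^(Lᵢ/10) = 1.9·10^(67.8/10) + 0.7·10^(89.9/10) + 5.7·10^(73.5/10) = 8.231e+08.
L_eq = 10·log₁₀(8.231e+08/8.3) = 79.96 dB.

80 dB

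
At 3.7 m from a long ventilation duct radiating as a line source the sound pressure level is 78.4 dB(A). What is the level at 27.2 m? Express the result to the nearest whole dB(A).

70 dB(A)

Cylindrical spreading from a line source gives a 10·log₁₀(r₂/r₁) drop.
L₂ = 78.4 − 10·log₁₀(27.2/3.7) = 78.4 − 8.664 = 69.74 dB(A).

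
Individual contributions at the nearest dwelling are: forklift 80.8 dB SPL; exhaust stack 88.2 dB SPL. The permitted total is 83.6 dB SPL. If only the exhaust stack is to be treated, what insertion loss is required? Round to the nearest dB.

8 dB

The untreated sources together contribute 10^(80.8/10) = 1.202e+08, i.e. 80.80 dB SPL.
To meet 83.6 dB SPL overall, the treated exhaust stack may contribute at most 10^(83.6/10) − 1.202e+08 = 1.089e+08, i.e. 80.37 dB SPL.
So the exhaust stack must be reduced from 88.2 to 80.37 dB SPL: IL = 7.83 dB.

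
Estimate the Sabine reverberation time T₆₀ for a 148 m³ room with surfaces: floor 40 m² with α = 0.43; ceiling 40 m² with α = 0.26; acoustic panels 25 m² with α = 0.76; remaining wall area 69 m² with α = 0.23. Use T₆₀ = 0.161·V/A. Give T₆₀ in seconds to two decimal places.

Summing Sᵢαᵢ: 40·0.43 + 40·0.26 + 25·0.76 + 69·0.23 = 62.47 m².
T₆₀ = 0.161·V/A = 0.161·148/62.47 = 0.381 s.

0.38 s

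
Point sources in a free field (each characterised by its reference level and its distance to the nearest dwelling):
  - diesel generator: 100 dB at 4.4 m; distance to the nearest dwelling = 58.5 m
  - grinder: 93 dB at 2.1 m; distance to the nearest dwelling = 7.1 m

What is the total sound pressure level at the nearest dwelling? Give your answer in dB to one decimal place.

Propagate each source to the receiver with L = L_ref − 20·log₁₀(r/r_ref), then add intensities.
diesel generator: 100 − 20·log₁₀(58.5/4.4) = 100 − 22.47 = 77.53 dB.
grinder: 93 − 20·log₁₀(7.1/2.1) = 93 − 10.58 = 82.42 dB.
Σ 10^(L/10) = 2.311e+08 → L_total = 10·log₁₀(2.311e+08) = 83.64 dB.

83.6 dB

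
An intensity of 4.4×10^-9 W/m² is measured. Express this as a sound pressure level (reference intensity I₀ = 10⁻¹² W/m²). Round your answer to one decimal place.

L = 10·log₁₀(I/I₀) = 10·log₁₀(4.4×10^-9/10⁻¹²) = 10·log₁₀(4.4×10^3).
L = 10·(0.6435 + 3) = 36.43 dB.

36.4 dB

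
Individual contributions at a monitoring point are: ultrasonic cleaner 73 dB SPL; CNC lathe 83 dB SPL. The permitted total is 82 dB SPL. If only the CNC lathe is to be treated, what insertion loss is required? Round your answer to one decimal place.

1.6 dB

Fixed contribution from the other source: Σ 10^(L/10) = 10^(73/10) = 1.995e+07 (73.00 dB SPL).
To meet 82 dB SPL overall, the treated CNC lathe may contribute at most 10^(82/10) − 1.995e+07 = 1.385e+08, i.e. 81.42 dB SPL.
So the CNC lathe must be reduced from 83 to 81.42 dB SPL: IL = 1.58 dB.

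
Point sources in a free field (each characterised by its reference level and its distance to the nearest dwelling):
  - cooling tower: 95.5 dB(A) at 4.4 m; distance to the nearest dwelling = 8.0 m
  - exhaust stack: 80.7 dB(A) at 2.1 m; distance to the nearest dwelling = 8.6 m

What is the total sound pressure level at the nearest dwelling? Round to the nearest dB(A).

90 dB(A)

Propagate each source to the receiver with L = L_ref − 20·log₁₀(r/r_ref), then add intensities.
cooling tower: 95.5 − 20·log₁₀(8.0/4.4) = 95.5 − 5.19 = 90.31 dB(A).
exhaust stack: 80.7 − 20·log₁₀(8.6/2.1) = 80.7 − 12.25 = 68.45 dB(A).
Σ 10^(L/10) = 1.080e+09 → L_total = 10·log₁₀(1.080e+09) = 90.34 dB(A).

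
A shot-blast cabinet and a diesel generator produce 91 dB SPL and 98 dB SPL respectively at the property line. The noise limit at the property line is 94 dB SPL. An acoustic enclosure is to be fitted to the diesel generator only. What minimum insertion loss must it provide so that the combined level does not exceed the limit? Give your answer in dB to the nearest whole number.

Everything except the diesel generator sums to 10^(91/10) = 1.259e+09 in linear terms, 91.00 dB SPL.
The limit corresponds to 10^(94/10) = 2.512e+09; subtracting the fixed part leaves 1.253e+09 for the diesel generator, i.e. 90.98 dB SPL.
Required insertion loss = 98 − 90.98 = 7.02 dB.

7 dB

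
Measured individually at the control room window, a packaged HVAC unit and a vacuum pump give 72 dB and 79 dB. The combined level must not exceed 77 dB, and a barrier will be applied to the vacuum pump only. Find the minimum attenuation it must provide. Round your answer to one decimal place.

3.7 dB

The untreated sources together contribute 10^(72/10) = 1.585e+07, i.e. 72.00 dB.
To meet 77 dB overall, the treated vacuum pump may contribute at most 10^(77/10) − 1.585e+07 = 3.427e+07, i.e. 75.35 dB.
Required insertion loss = 79 − 75.35 = 3.65 dB.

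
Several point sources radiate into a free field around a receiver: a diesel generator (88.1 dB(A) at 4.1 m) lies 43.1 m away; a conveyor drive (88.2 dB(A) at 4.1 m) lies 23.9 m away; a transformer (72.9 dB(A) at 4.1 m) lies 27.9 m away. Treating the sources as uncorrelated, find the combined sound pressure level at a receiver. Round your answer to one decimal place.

Propagate each source to the receiver with L = L_ref − 20·log₁₀(r/r_ref), then add intensities.
diesel generator: 88.1 − 20·log₁₀(43.1/4.1) = 88.1 − 20.43 = 67.67 dB(A).
conveyor drive: 88.2 − 20·log₁₀(23.9/4.1) = 88.2 − 15.31 = 72.89 dB(A).
transformer: 72.9 − 20·log₁₀(27.9/4.1) = 72.9 − 16.66 = 56.24 dB(A).
Σ 10^(L/10) = 2.571e+07 → L_total = 10·log₁₀(2.571e+07) = 74.10 dB(A).

74.1 dB(A)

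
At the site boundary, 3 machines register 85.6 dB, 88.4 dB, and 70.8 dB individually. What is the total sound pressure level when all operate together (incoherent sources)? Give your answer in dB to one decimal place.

90.3 dB

Incoherent sources combine by intensity addition: L_total = 10·log₁₀(Σ 10^(L_i/10)).
Σ 10^(L/10) = 10^(85.6/10) + 10^(88.4/10) + 10^(70.8/10) = 1.067e+09.
L_total = 10·log₁₀(1.067e+09) = 90.28 dB.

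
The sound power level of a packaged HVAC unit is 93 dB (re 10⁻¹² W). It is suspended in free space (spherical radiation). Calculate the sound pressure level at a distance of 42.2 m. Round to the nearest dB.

50 dB

L_p = L_w − 10·log₁₀(4π·r²) with r = 42.2 m.
4π·r² = 2.238e+04 m², 10·log₁₀ of that is 43.498 dB.
L_p = 93 − 43.498 = 49.50 dB.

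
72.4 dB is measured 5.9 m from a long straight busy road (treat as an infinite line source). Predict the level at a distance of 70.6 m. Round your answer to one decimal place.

Cylindrical spreading from a line source gives a 10·log₁₀(r₂/r₁) drop.
L₂ = 72.4 − 10·log₁₀(70.6/5.9) = 72.4 − 10.780 = 61.62 dB.

61.6 dB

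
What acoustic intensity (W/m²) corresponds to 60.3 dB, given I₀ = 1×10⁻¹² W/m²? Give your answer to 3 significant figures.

L = 10·log₁₀(I/I₀) ⇒ I = I₀·10^(L/10) = 10⁻¹² × 10^6.03.

1.07e-06 W/m²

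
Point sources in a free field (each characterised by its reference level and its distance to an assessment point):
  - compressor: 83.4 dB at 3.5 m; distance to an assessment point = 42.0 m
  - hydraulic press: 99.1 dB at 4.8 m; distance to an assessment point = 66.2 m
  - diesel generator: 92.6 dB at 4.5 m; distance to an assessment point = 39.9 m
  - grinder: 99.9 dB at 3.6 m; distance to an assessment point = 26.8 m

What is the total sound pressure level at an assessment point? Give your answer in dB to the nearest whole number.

Propagate each source to the receiver with L = L_ref − 20·log₁₀(r/r_ref), then add intensities.
compressor: 83.4 − 20·log₁₀(42.0/3.5) = 83.4 − 21.58 = 61.82 dB.
hydraulic press: 99.1 − 20·log₁₀(66.2/4.8) = 99.1 − 22.79 = 76.31 dB.
diesel generator: 92.6 − 20·log₁₀(39.9/4.5) = 92.6 − 18.96 = 73.64 dB.
grinder: 99.9 − 20·log₁₀(26.8/3.6) = 99.9 − 17.44 = 82.46 dB.
Σ 10^(L/10) = 2.437e+08 → L_total = 10·log₁₀(2.437e+08) = 83.87 dB.

84 dB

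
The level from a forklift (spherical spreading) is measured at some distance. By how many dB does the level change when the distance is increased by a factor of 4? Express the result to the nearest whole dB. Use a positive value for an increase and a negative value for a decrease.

A point source loses 6 dB per doubling of distance; generally ΔL = −20·log₁₀(r₂/r₁).
ΔL = −20·log₁₀(4) = -12.04 dB.

-12 dB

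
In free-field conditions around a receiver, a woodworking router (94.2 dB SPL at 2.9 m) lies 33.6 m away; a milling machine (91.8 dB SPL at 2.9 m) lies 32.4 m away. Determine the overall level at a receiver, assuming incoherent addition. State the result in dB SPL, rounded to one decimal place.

First find each source's level at the receiver (point-source: −20·log₁₀(r/r_ref)), then combine on an intensity basis.
woodworking router: 94.2 − 20·log₁₀(33.6/2.9) = 94.2 − 21.28 = 72.92 dB SPL.
milling machine: 91.8 − 20·log₁₀(32.4/2.9) = 91.8 − 20.96 = 70.84 dB SPL.
Σ 10^(L/10) = 3.172e+07 → L_total = 10·log₁₀(3.172e+07) = 75.01 dB SPL.

75.0 dB SPL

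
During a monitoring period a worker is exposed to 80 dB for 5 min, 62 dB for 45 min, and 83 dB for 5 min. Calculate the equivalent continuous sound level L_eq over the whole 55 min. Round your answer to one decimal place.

74.6 dB

The energy average is taken in the linear domain: L_eq = 10·log₁₀[(Σ tᵢ·10^(Lᵢ/10))/T], T = 55 min.
Σ tᵢ·10^(Lᵢ/10) = 5·10^(80/10) + 45·10^(62/10) + 5·10^(83/10) = 1.569e+09.
L_eq = 10·log₁₀(1.569e+09/55) = 74.55 dB.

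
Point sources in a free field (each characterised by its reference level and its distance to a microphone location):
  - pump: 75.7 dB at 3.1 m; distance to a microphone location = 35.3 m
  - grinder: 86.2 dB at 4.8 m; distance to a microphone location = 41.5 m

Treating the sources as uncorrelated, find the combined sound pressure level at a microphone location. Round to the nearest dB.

Apply inverse-square spreading to bring every level to the receiver, then sum 10^(L/10).
pump: 75.7 − 20·log₁₀(35.3/3.1) = 75.7 − 21.13 = 54.57 dB.
grinder: 86.2 − 20·log₁₀(41.5/4.8) = 86.2 − 18.74 = 67.46 dB.
Σ 10^(L/10) = 5.863e+06 → L_total = 10·log₁₀(5.863e+06) = 67.68 dB.

68 dB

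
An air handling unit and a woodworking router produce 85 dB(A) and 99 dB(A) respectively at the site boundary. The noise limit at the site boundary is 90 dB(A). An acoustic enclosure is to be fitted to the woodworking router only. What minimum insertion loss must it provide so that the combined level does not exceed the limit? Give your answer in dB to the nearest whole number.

The untreated sources together contribute 10^(85/10) = 3.162e+08, i.e. 85.00 dB(A).
To meet 90 dB(A) overall, the treated woodworking router may contribute at most 10^(90/10) − 3.162e+08 = 6.838e+08, i.e. 88.35 dB(A).
Required insertion loss = 99 − 88.35 = 10.65 dB.

11 dB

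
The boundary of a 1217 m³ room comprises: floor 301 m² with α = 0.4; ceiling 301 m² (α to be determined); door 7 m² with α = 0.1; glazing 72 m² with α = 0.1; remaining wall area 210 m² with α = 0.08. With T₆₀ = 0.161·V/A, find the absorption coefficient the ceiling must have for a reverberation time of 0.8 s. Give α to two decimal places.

0.33

Required total absorption A = 0.161·1217/0.8 = 244.92 m².
Absorption from the other surfaces = 301·0.4 + 7·0.1 + 72·0.1 + 210·0.08 = 145.10 m², so the ceiling must supply 99.82 m² over 301 m².
α = 99.82/301 = 0.332.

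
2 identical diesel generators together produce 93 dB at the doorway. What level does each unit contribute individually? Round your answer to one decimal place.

90.0 dB

2 equal contributions raise the level by 10·log₁₀ 2 = 3.010 dB, so each unit alone gives 93 − 3.010.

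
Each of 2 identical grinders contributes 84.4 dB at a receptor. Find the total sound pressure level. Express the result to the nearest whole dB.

L_total = L₁ + 10·log₁₀ N for N identical incoherent sources.
L_total = 84.4 + 10·log₁₀(2) = 84.4 + 3.010 = 87.41 dB.

87 dB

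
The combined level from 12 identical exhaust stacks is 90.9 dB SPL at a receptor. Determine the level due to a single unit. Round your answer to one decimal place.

80.1 dB SPL

12 equal contributions raise the level by 10·log₁₀ 12 = 10.792 dB, so each unit alone gives 90.9 − 10.792.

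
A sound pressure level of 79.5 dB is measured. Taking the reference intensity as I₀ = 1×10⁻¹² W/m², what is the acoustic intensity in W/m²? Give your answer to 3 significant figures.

I/I₀ = 10^(79.5/10) = 8.913e+07, so I = 8.913e+07 × 10⁻¹² W/m².

8.91e-05 W/m²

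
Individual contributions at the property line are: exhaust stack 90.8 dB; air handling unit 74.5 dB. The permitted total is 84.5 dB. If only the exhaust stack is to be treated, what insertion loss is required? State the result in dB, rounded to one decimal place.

6.8 dB

The untreated sources together contribute 10^(74.5/10) = 2.818e+07, i.e. 74.50 dB.
The limit corresponds to 10^(84.5/10) = 2.818e+08; subtracting the fixed part leaves 2.537e+08 for the exhaust stack, i.e. 84.04 dB.
So the exhaust stack must be reduced from 90.8 to 84.04 dB: IL = 6.76 dB.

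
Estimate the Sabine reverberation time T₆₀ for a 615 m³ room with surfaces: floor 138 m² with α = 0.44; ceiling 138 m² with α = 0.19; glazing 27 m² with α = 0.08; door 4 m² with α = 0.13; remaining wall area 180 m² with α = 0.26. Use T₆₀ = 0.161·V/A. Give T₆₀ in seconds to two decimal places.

Total absorption A = 138·0.44 + 138·0.19 + 27·0.08 + 4·0.13 + 180·0.26 = 136.42 m² sabins.
T₆₀ = 0.161·V/A = 0.161·615/136.42 = 0.726 s.

0.73 s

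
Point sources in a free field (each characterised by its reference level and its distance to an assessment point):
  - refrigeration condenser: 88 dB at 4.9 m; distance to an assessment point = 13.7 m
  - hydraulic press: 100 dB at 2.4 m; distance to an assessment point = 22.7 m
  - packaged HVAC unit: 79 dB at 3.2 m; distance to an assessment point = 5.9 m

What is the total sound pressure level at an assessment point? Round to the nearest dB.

Propagate each source to the receiver with L = L_ref − 20·log₁₀(r/r_ref), then add intensities.
refrigeration condenser: 88 − 20·log₁₀(13.7/4.9) = 88 − 8.93 = 79.07 dB.
hydraulic press: 100 − 20·log₁₀(22.7/2.4) = 100 − 19.52 = 80.48 dB.
packaged HVAC unit: 79 − 20·log₁₀(5.9/3.2) = 79 − 5.31 = 73.69 dB.
Σ 10^(L/10) = 2.159e+08 → L_total = 10·log₁₀(2.159e+08) = 83.34 dB.

83 dB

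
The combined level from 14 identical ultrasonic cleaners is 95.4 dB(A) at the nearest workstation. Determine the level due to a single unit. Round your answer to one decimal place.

83.9 dB(A)

Dividing the total intensity by 14 lowers the level by 10·log₁₀ 14 = 11.461 dB: L₁ = 95.4 − 11.461.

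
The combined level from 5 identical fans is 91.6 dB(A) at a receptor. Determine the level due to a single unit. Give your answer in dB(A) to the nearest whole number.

85 dB(A)

Dividing the total intensity by 5 lowers the level by 10·log₁₀ 5 = 6.990 dB: L₁ = 91.6 − 6.990.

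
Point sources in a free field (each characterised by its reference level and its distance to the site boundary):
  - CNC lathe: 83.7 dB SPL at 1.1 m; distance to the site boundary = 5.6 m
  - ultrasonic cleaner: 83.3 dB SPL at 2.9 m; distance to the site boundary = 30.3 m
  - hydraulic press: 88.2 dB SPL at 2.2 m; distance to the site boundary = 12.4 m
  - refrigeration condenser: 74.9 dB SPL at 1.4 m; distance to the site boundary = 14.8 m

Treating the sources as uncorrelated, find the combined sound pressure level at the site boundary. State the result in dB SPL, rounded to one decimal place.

Propagate each source to the receiver with L = L_ref − 20·log₁₀(r/r_ref), then add intensities.
CNC lathe: 83.7 − 20·log₁₀(5.6/1.1) = 83.7 − 14.14 = 69.56 dB SPL.
ultrasonic cleaner: 83.3 − 20·log₁₀(30.3/2.9) = 83.3 − 20.38 = 62.92 dB SPL.
hydraulic press: 88.2 − 20·log₁₀(12.4/2.2) = 88.2 − 15.02 = 73.18 dB SPL.
refrigeration condenser: 74.9 − 20·log₁₀(14.8/1.4) = 74.9 − 20.48 = 54.42 dB SPL.
Σ 10^(L/10) = 3.208e+07 → L_total = 10·log₁₀(3.208e+07) = 75.06 dB SPL.

75.1 dB SPL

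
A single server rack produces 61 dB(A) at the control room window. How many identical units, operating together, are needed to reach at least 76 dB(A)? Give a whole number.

32

Need L₁ + 10·log₁₀ N ≥ 76, i.e. log₁₀ N ≥ 1.50.
N ≥ 10^(15.0/10) = 31.623, so N = 32.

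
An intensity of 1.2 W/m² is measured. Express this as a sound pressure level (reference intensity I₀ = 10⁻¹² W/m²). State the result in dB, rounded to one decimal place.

L = 10·log₁₀(I/I₀) = 10·log₁₀(1.2/10⁻¹²) = 10·log₁₀(1.2×10^12).
L = 10·(0.0792 + 12) = 120.79 dB.

120.8 dB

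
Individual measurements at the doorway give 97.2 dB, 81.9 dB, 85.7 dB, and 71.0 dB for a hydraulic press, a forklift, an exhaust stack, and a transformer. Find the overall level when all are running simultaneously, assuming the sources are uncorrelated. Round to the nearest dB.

98 dB

Incoherent sources combine by intensity addition: L_total = 10·log₁₀(Σ 10^(L_i/10)).
Σ 10^(L/10) = 10^(97.2/10) + 10^(81.9/10) + 10^(85.7/10) + 10^(71.0/10) = 5.787e+09.
L_total = 10·log₁₀(5.787e+09) = 97.62 dB.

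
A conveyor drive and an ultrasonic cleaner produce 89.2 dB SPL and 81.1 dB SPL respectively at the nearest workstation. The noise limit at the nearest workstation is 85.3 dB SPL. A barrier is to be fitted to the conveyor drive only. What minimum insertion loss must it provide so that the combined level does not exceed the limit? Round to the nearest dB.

6 dB

Fixed contribution from the other source: Σ 10^(L/10) = 10^(81.1/10) = 1.288e+08 (81.10 dB SPL).
To meet 85.3 dB SPL overall, the treated conveyor drive may contribute at most 10^(85.3/10) − 1.288e+08 = 2.100e+08, i.e. 83.22 dB SPL.
Required insertion loss = 89.2 − 83.22 = 5.98 dB.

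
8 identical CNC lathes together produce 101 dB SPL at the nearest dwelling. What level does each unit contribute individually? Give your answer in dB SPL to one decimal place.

8 equal contributions raise the level by 10·log₁₀ 8 = 9.031 dB, so each unit alone gives 101 − 9.031.

92.0 dB SPL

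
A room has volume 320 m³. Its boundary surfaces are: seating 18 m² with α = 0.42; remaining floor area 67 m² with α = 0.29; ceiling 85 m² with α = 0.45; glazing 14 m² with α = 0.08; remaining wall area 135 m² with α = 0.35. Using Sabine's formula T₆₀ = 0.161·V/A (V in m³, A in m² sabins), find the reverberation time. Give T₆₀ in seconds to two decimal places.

0.45 s

A = Σ Sᵢαᵢ = 18·0.42 + 67·0.29 + 85·0.45 + 14·0.08 + 135·0.35 = 113.61 m².
T₆₀ = 0.161·V/A = 0.161·320/113.61 = 0.453 s.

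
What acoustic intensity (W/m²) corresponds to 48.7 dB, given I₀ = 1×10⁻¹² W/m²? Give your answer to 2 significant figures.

L = 10·log₁₀(I/I₀) ⇒ I = I₀·10^(L/10) = 10⁻¹² × 10^4.87.

7.4e-08 W/m²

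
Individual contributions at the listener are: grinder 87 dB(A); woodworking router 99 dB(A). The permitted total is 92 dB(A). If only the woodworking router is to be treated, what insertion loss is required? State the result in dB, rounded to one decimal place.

The untreated sources together contribute 10^(87/10) = 5.012e+08, i.e. 87.00 dB(A).
To meet 92 dB(A) overall, the treated woodworking router may contribute at most 10^(92/10) − 5.012e+08 = 1.084e+09, i.e. 90.35 dB(A).
So the woodworking router must be reduced from 99 to 90.35 dB(A): IL = 8.65 dB.

8.7 dB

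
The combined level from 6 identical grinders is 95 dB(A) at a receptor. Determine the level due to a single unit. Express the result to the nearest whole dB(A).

87 dB(A)

Dividing the total intensity by 6 lowers the level by 10·log₁₀ 6 = 7.782 dB: L₁ = 95 − 7.782.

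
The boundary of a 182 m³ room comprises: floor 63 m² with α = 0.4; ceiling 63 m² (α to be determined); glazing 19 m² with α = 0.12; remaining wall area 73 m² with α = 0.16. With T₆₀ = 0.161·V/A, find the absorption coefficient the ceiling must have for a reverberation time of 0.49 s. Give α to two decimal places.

Required total absorption A = 0.161·182/0.49 = 59.80 m².
Absorption from the other surfaces = 63·0.4 + 19·0.12 + 73·0.16 = 39.16 m², so the ceiling must supply 20.64 m² over 63 m².
α = 20.64/63 = 0.328.

0.33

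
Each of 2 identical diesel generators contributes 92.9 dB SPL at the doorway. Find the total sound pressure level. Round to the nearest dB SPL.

96 dB SPL

With 2 equal, uncorrelated contributions the intensity is 2× that of one unit, giving a rise of 10·log₁₀ 2.
L_total = 92.9 + 10·log₁₀(2) = 92.9 + 3.010 = 95.91 dB SPL.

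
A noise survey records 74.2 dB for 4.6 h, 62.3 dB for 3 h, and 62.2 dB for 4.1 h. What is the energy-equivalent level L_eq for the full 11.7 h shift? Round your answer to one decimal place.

70.6 dB

Weight each interval's intensity by its duration and average over T = 11.7 h:
Σ tᵢ·10^(Lᵢ/10) = 4.6·10^(74.2/10) + 3·10^(62.3/10) + 4.1·10^(62.2/10) = 1.329e+08.
L_eq = 10·log₁₀(1.329e+08/11.7) = 70.55 dB.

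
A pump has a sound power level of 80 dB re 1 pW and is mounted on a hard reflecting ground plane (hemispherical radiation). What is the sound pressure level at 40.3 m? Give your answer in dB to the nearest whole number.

The power spreads over a hemisphere of area 2π·r², so L_p = L_w − 10·log₁₀(2π·r²).
2π·r² = 1.02e+04 m², 10·log₁₀ of that is 40.088 dB.
L_p = 80 − 40.088 = 39.91 dB.

40 dB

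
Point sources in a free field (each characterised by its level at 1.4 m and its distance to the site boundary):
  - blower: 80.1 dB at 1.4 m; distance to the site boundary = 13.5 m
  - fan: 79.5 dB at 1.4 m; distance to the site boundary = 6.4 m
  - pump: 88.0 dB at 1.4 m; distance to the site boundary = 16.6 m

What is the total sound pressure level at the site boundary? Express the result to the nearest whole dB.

Propagate each source to the receiver with L = L_ref − 20·log₁₀(r/r_ref), then add intensities.
blower: 80.1 − 20·log₁₀(13.5/1.4) = 80.1 − 19.68 = 60.42 dB.
fan: 79.5 − 20·log₁₀(6.4/1.4) = 79.5 − 13.20 = 66.30 dB.
pump: 88.0 − 20·log₁₀(16.6/1.4) = 88.0 − 21.48 = 66.52 dB.
Σ 10^(L/10) = 9.853e+06 → L_total = 10·log₁₀(9.853e+06) = 69.94 dB.

70 dB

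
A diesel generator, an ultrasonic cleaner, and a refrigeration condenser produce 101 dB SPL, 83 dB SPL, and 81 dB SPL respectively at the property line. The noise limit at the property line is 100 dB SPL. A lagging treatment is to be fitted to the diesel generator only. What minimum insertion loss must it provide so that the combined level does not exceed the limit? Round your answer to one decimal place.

1.1 dB

The untreated sources together contribute 10^(83/10) + 10^(81/10) = 3.254e+08, i.e. 85.12 dB SPL.
To meet 100 dB SPL overall, the treated diesel generator may contribute at most 10^(100/10) − 3.254e+08 = 9.675e+09, i.e. 99.86 dB SPL.
So the diesel generator must be reduced from 101 to 99.86 dB SPL: IL = 1.14 dB.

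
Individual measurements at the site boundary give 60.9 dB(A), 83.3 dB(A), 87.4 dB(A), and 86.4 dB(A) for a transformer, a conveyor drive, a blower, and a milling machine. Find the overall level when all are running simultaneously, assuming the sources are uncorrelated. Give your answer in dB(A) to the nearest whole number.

Incoherent sources combine by intensity addition: L_total = 10·log₁₀(Σ 10^(L_i/10)).
Σ 10^(L/10) = 10^(60.9/10) + 10^(83.3/10) + 10^(87.4/10) + 10^(86.4/10) = 1.201e+09.
L_total = 10·log₁₀(1.201e+09) = 90.80 dB(A).

91 dB(A)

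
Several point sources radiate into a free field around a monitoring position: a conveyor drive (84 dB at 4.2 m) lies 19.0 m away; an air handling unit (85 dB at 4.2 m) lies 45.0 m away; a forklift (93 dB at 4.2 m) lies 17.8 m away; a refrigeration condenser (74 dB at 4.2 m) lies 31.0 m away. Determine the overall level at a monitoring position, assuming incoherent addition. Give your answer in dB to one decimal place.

81.0 dB

First find each source's level at the receiver (point-source: −20·log₁₀(r/r_ref)), then combine on an intensity basis.
conveyor drive: 84 − 20·log₁₀(19.0/4.2) = 84 − 13.11 = 70.89 dB.
air handling unit: 85 − 20·log₁₀(45.0/4.2) = 85 − 20.60 = 64.40 dB.
forklift: 93 − 20·log₁₀(17.8/4.2) = 93 − 12.54 = 80.46 dB.
refrigeration condenser: 74 − 20·log₁₀(31.0/4.2) = 74 − 17.36 = 56.64 dB.
Σ 10^(L/10) = 1.266e+08 → L_total = 10·log₁₀(1.266e+08) = 81.02 dB.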